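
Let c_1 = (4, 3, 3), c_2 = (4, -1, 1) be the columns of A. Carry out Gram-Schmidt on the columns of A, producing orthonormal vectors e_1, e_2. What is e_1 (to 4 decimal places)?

e_1 = (0.6860, 0.5145, 0.5145)

c_1 = (4, 3, 3); ‖c_1‖ = 5.8310, so e_1 = (0.6860, 0.5145, 0.5145).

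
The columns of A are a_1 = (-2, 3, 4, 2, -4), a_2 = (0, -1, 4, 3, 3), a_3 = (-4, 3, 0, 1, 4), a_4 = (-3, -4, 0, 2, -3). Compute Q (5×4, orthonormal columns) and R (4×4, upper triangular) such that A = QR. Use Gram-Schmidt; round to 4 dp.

Q = [[-0.2857, 0.0490, -0.6458, -0.6411], [0.4286, -0.2450, 0.5366, -0.6466], [0.5714, 0.5880, -0.2294, -0.2023], [0.2857, 0.4655, -0.0075, 0.2806], [-0.5714, 0.6125, 0.4922, -0.2264]], R = [[7.0000, 1.0000, 0.4286, 1.4286], [0.0000, 5.8310, 1.9845, -0.0735], [0.0000, 0.0000, 6.1545, -1.7006], [0.0000, 0.0000, 0.0000, 5.7499]]

a_1 = (-2, 3, 4, 2, -4); ‖a_1‖ = 7.0000, so q_1 = (-0.2857, 0.4286, 0.5714, 0.2857, -0.5714).
q_1·a_2 = (-0.2857)·0 + 0.4286·(-1) + 0.5714·4 + 0.2857·3 + (-0.5714)·3 = 1.0000.
u_2 = a_2 − 1.0000·q_1 = (0.2857, -1.4286, 3.4286, 2.7143, 3.5714).
‖u_2‖ = 5.8310, so q_2 = (0.0490, -0.2450, 0.5880, 0.4655, 0.6125).
q_1·a_3 = (-0.2857)·(-4) + 0.4286·3 + 0.5714·0 + 0.2857·1 + (-0.5714)·4 = 0.4286; q_2·a_3 = 0.0490·(-4) + (-0.2450)·3 + 0.5880·0 + 0.4655·1 + 0.6125·4 = 1.9845.
u_3 = a_3 − 0.4286·q_1 − 1.9845·q_2 = (-3.9748, 3.3025, -1.4118, -0.0462, 3.0294).
‖u_3‖ = 6.1545, so q_3 = (-0.6458, 0.5366, -0.2294, -0.0075, 0.4922).
q_1·a_4 = (-0.2857)·(-3) + 0.4286·(-4) + 0.5714·0 + 0.2857·2 + (-0.5714)·(-3) = 1.4286; q_2·a_4 = 0.0490·(-3) + (-0.2450)·(-4) + 0.5880·0 + 0.4655·2 + 0.6125·(-3) = -0.0735; q_3·a_4 = (-0.6458)·(-3) + 0.5366·(-4) + (-0.2294)·0 + (-0.0075)·2 + 0.4922·(-3) = -1.7006.
u_4 = a_4 − 1.4286·q_1 + 0.0735·q_2 + 1.7006·q_3 = (-3.6865, -3.7177, -1.1632, 1.6133, -1.3016).
‖u_4‖ = 5.7499, so q_4 = (-0.6411, -0.6466, -0.2023, 0.2806, -0.2264).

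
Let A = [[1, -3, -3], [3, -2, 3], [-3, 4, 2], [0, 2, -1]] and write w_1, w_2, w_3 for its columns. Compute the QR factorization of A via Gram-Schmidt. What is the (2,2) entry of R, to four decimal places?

r_{22} = 3.1288

w_1 = (1, 3, -3, 0); ‖w_1‖ = 4.3589, so q_1 = (0.2294, 0.6882, -0.6882, 0.0000).
q_1·w_2 = 0.2294·(-3) + 0.6882·(-2) + (-0.6882)·4 + 0.0000·2 = -4.8177.
u_2 = w_2 + 4.8177·q_1 = (-1.8947, 1.3158, 0.6842, 2.0000).
r_{22} = ‖u_2‖ = 3.1288.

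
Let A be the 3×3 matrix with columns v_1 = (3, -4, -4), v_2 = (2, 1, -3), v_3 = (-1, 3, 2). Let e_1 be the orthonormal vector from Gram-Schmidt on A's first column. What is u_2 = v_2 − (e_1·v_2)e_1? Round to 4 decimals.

u_2 = (0.9756, 2.3659, -1.6341)

v_1 = (3, -4, -4); ‖v_1‖ = 6.4031, so e_1 = (0.4685, -0.6247, -0.6247).
e_1·v_2 = 0.4685·2 + (-0.6247)·1 + (-0.6247)·(-3) = 2.1864.
u_2 = v_2 − 2.1864·e_1 = (0.9756, 2.3659, -1.6341).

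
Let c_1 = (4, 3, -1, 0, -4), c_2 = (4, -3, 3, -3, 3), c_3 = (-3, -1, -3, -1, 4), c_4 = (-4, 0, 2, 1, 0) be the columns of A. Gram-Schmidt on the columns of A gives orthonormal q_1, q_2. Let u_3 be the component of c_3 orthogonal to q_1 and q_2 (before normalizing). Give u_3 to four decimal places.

c_1 = (4, 3, -1, 0, -4); ‖c_1‖ = 6.4807, so q_1 = (0.6172, 0.4629, -0.1543, 0.0000, -0.6172).
q_1·c_2 = 0.6172·4 + 0.4629·(-3) + (-0.1543)·3 + 0.0000·(-3) + (-0.6172)·3 = -1.2344.
u_2 = c_2 + 1.2344·q_1 = (4.7619, -2.4286, 2.8095, -3.0000, 2.2381).
‖u_2‖ = 7.1047, so q_2 = (0.6703, -0.3418, 0.3954, -0.4223, 0.3150).
q_1·c_3 = 0.6172·(-3) + 0.4629·(-1) + (-0.1543)·(-3) + 0.0000·(-1) + (-0.6172)·4 = -4.3205; q_2·c_3 = 0.6703·(-3) + (-0.3418)·(-1) + 0.3954·(-3) + (-0.4223)·(-1) + 0.3150·4 = -1.1729.
u_3 = c_3 + 4.3205·q_1 + 1.1729·q_2 = (0.4528, 0.5991, -3.2028, -1.4953, 1.7028).

u_3 = (0.4528, 0.5991, -3.2028, -1.4953, 1.7028)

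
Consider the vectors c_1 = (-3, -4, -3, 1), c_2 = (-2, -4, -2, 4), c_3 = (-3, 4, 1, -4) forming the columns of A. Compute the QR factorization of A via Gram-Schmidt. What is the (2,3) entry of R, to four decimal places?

r_{23} = -4.6375

e_1 = c_1/‖c_1‖ = (-3, -4, -3, 1)/5.9161 = (-0.5071, -0.6761, -0.5071, 0.1690).
r_{12} = e_1·c_2 = 5.4090.
u_2 = c_2 − 5.4090·e_1 = (0.7429, -0.3429, 0.7429, 3.0857).
‖u_2‖ = 3.2776, so e_2 = (0.2266, -0.1046, 0.2266, 0.9414).
r_{23} = e_2·c_3 = -4.6375.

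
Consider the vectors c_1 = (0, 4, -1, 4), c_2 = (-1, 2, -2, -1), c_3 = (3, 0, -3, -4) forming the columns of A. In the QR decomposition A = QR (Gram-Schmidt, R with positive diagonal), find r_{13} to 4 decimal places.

c_1 = (0, 4, -1, 4); ‖c_1‖ = 5.7446, so e_1 = (0.0000, 0.6963, -0.1741, 0.6963).
r_{13} = e_1·c_3 = -2.2630.

r_{13} = -2.2630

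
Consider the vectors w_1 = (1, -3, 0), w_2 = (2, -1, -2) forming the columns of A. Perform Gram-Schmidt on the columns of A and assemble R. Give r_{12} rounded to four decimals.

e_1 = w_1/‖w_1‖ = (1, -3, 0)/3.1623 = (0.3162, -0.9487, 0.0000).
r_{12} = e_1·w_2 = 1.5811.

r_{12} = 1.5811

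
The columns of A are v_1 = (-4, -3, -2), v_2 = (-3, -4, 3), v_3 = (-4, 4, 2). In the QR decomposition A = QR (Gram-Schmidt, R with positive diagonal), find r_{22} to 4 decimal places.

q_1 = v_1/‖v_1‖ = (-4, -3, -2)/5.3852 = (-0.7428, -0.5571, -0.3714).
r_{12} = q_1·v_2 = 3.3425.
u_2 = v_2 − 3.3425·q_1 = (-0.5172, -2.1379, 4.2414).
r_{22} = ‖u_2‖ = 4.7778.

r_{22} = 4.7778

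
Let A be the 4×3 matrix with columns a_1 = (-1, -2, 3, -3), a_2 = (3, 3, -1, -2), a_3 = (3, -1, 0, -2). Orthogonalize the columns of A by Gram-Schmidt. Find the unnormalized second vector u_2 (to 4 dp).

q_1 = a_1/‖a_1‖ = (-1, -2, 3, -3)/4.7958 = (-0.2085, -0.4170, 0.6255, -0.6255).
r_{12} = q_1·a_2 = -1.2511.
u_2 = a_2 + 1.2511·q_1 = (2.7391, 2.4783, -0.2174, -2.7826).

u_2 = (2.7391, 2.4783, -0.2174, -2.7826)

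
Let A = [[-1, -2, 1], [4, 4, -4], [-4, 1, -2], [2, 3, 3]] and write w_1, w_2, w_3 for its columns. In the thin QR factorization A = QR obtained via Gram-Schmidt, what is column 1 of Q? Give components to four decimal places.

w_1 = (-1, 4, -4, 2); ‖w_1‖ = 6.0828, so q_1 = (-0.1644, 0.6576, -0.6576, 0.3288).

q_1 = (-0.1644, 0.6576, -0.6576, 0.3288)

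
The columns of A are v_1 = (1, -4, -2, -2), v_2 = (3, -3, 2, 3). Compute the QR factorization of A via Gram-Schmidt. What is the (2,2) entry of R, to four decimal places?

v_1 = (1, -4, -2, -2); ‖v_1‖ = 5.0000, so e_1 = (0.2000, -0.8000, -0.4000, -0.4000).
e_1·v_2 = 0.2000·3 + (-0.8000)·(-3) + (-0.4000)·2 + (-0.4000)·3 = 1.0000.
u_2 = v_2 − 1.0000·e_1 = (2.8000, -2.2000, 2.4000, 3.4000).
r_{22} = ‖u_2‖ = 5.4772.

r_{22} = 5.4772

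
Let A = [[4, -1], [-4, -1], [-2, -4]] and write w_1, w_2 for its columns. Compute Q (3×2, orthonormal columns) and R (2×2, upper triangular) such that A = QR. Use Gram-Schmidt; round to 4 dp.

Q = [[0.6667, -0.4690], [-0.6667, -0.0276], [-0.3333, -0.8828]], R = [[6.0000, 1.3333], [0.0000, 4.0277]]

q_1 = w_1/‖w_1‖ = (4, -4, -2)/6.0000 = (0.6667, -0.6667, -0.3333).
r_{12} = q_1·w_2 = 1.3333.
u_2 = w_2 − 1.3333·q_1 = (-1.8889, -0.1111, -3.5556).
‖u_2‖ = 4.0277, so q_2 = (-0.4690, -0.0276, -0.8828).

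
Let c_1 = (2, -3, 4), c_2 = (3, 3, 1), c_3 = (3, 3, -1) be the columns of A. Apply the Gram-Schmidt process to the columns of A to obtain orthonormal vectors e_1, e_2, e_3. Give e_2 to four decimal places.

e_1 = c_1/‖c_1‖ = (2, -3, 4)/5.3852 = (0.3714, -0.5571, 0.7428).
r_{12} = e_1·c_2 = 0.1857.
u_2 = c_2 − 0.1857·e_1 = (2.9310, 3.1034, 0.8621).
‖u_2‖ = 4.3549, so e_2 = (0.6730, 0.7126, 0.1980).

e_2 = (0.6730, 0.7126, 0.1980)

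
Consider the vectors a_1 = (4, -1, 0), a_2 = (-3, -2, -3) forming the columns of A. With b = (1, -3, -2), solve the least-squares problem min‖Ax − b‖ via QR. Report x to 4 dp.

x = (0.8905, 0.8139)

a_1 = (4, -1, 0); ‖a_1‖ = 4.1231, so q_1 = (0.9701, -0.2425, 0.0000).
q_1·a_2 = 0.9701·(-3) + (-0.2425)·(-2) + 0.0000·(-3) = -2.4254.
u_2 = a_2 + 2.4254·q_1 = (-0.6471, -2.5882, -3.0000).
‖u_2‖ = 4.0147, so q_2 = (-0.1612, -0.6447, -0.7473).
Qᵀb = (1.6977, 3.2674).
Back-substitute: x_2 = 3.2674/4.0147 = 0.8139.
x_1 = (1.6977 + 2.4254·0.8139)/4.1231 = 0.8905.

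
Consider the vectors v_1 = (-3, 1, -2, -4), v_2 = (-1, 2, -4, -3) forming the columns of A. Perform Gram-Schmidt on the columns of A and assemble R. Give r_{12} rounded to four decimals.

r_{12} = 4.5644

e_1 = v_1/‖v_1‖ = (-3, 1, -2, -4)/5.4772 = (-0.5477, 0.1826, -0.3651, -0.7303).
r_{12} = e_1·v_2 = 4.5644.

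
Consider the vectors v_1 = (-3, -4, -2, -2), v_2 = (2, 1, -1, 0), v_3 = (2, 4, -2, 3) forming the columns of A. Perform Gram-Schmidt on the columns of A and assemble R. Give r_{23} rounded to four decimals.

q_1 = v_1/‖v_1‖ = (-3, -4, -2, -2)/5.7446 = (-0.5222, -0.6963, -0.3482, -0.3482).
r_{12} = q_1·v_2 = -1.3926.
u_2 = v_2 + 1.3926·q_1 = (1.2727, 0.0303, -1.4848, -0.4848).
‖u_2‖ = 2.0151, so q_2 = (0.6316, 0.0150, -0.7369, -0.2406).
r_{23} = q_2·v_3 = 2.0752.

r_{23} = 2.0752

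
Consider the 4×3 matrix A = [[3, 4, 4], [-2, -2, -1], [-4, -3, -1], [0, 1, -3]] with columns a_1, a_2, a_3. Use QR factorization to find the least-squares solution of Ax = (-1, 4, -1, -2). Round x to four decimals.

a_1 = (3, -2, -4, 0); ‖a_1‖ = 5.3852, so e_1 = (0.5571, -0.3714, -0.7428, 0.0000).
e_1·a_2 = 0.5571·4 + (-0.3714)·(-2) + (-0.7428)·(-3) + 0.0000·1 = 5.1995.
u_2 = a_2 − 5.1995·e_1 = (1.1034, -0.0690, 0.8621, 1.0000).
‖u_2‖ = 1.7221, so e_2 = (0.6408, -0.0400, 0.5006, 0.5807).
e_1·a_3 = 0.5571·4 + (-0.3714)·(-1) + (-0.7428)·(-1) + 0.0000·(-3) = 3.3425; e_2·a_3 = 0.6408·4 + (-0.0400)·(-1) + 0.5006·(-1) + 0.5807·(-3) = 0.3604.
u_3 = a_3 − 3.3425·e_1 − 0.3604·e_2 = (1.9070, 0.2558, 1.3023, -3.2093).
‖u_3‖ = 3.9620, so e_3 = (0.4813, 0.0646, 0.3287, -0.8100).
Qᵀb = (-1.2999, -2.4630, 1.0683).
Back-substitute: x_3 = 1.0683/3.9620 = 0.2696.
x_2 = (-2.4630 − 0.3604·0.2696)/1.7221 = -1.4867.
x_1 = (-1.2999 − 5.1995·(-1.4867) − 3.3425·0.2696)/5.3852 = 1.0267.

x = (1.0267, -1.4867, 0.2696)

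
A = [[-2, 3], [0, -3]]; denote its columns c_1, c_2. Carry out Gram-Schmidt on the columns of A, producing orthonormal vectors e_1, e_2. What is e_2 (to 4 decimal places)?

e_1 = c_1/‖c_1‖ = (-2, 0)/2.0000 = (-1.0000, 0.0000).
r_{12} = e_1·c_2 = -3.0000.
u_2 = c_2 + 3.0000·e_1 = (0.0000, -3.0000).
‖u_2‖ = 3.0000, so e_2 = (0.0000, -1.0000).

e_2 = (0.0000, -1.0000)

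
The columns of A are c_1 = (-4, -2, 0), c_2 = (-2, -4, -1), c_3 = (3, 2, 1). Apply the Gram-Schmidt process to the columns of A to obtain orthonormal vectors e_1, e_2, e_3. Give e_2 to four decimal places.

e_2 = (0.4191, -0.8381, -0.3492)

c_1 = (-4, -2, 0); ‖c_1‖ = 4.4721, so e_1 = (-0.8944, -0.4472, 0.0000).
e_1·c_2 = (-0.8944)·(-2) + (-0.4472)·(-4) + 0.0000·(-1) = 3.5777.
u_2 = c_2 − 3.5777·e_1 = (1.2000, -2.4000, -1.0000).
‖u_2‖ = 2.8636, so e_2 = (0.4191, -0.8381, -0.3492).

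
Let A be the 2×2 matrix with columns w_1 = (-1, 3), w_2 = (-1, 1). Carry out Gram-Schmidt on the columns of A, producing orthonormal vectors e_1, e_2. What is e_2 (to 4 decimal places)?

e_2 = (-0.9487, -0.3162)

e_1 = w_1/‖w_1‖ = (-1, 3)/3.1623 = (-0.3162, 0.9487).
r_{12} = e_1·w_2 = 1.2649.
u_2 = w_2 − 1.2649·e_1 = (-0.6000, -0.2000).
‖u_2‖ = 0.6325, so e_2 = (-0.9487, -0.3162).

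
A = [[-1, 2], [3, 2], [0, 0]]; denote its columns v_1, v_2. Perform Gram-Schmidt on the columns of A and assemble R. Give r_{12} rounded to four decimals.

v_1 = (-1, 3, 0); ‖v_1‖ = 3.1623, so e_1 = (-0.3162, 0.9487, 0.0000).
r_{12} = e_1·v_2 = 1.2649.

r_{12} = 1.2649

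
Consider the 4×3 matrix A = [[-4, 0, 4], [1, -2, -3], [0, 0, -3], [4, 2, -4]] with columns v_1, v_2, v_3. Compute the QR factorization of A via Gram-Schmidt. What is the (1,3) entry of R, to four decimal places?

v_1 = (-4, 1, 0, 4); ‖v_1‖ = 5.7446, so e_1 = (-0.6963, 0.1741, 0.0000, 0.6963).
r_{13} = e_1·v_3 = -6.0927.

r_{13} = -6.0927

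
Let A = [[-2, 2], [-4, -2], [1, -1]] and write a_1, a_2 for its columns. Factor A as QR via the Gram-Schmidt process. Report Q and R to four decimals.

Q = [[-0.4364, 0.7807], [-0.8729, -0.4880], [0.2182, -0.3904]], R = [[4.5826, 0.6547], [0.0000, 2.9277]]

a_1 = (-2, -4, 1); ‖a_1‖ = 4.5826, so q_1 = (-0.4364, -0.8729, 0.2182).
q_1·a_2 = (-0.4364)·2 + (-0.8729)·(-2) + 0.2182·(-1) = 0.6547.
u_2 = a_2 − 0.6547·q_1 = (2.2857, -1.4286, -1.1429).
‖u_2‖ = 2.9277, so q_2 = (0.7807, -0.4880, -0.3904).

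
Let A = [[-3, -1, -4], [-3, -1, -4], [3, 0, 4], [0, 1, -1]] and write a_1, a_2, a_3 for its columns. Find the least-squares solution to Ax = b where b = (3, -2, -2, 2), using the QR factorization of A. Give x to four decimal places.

x = (0.0000, 1.5000, -0.5000)

a_1 = (-3, -3, 3, 0); ‖a_1‖ = 5.1962, so q_1 = (-0.5774, -0.5774, 0.5774, 0.0000).
q_1·a_2 = (-0.5774)·(-1) + (-0.5774)·(-1) + 0.5774·0 + 0.0000·1 = 1.1547.
u_2 = a_2 − 1.1547·q_1 = (-0.3333, -0.3333, -0.6667, 1.0000).
‖u_2‖ = 1.2910, so q_2 = (-0.2582, -0.2582, -0.5164, 0.7746).
q_1·a_3 = (-0.5774)·(-4) + (-0.5774)·(-4) + 0.5774·4 + 0.0000·(-1) = 6.9282; q_2·a_3 = (-0.2582)·(-4) + (-0.2582)·(-4) + (-0.5164)·4 + 0.7746·(-1) = -0.7746.
u_3 = a_3 − 6.9282·q_1 + 0.7746·q_2 = (-0.2000, -0.2000, -0.4000, -0.4000).
‖u_3‖ = 0.6325, so q_3 = (-0.3162, -0.3162, -0.6325, -0.6325).
Qᵀb = (-1.7321, 2.3238, -0.3162).
Back-substitute: x_3 = -0.3162/0.6325 = -0.5000.
x_2 = (2.3238 + 0.7746·(-0.5000))/1.2910 = 1.5000.
x_1 = (-1.7321 − 1.1547·1.5000 − 6.9282·(-0.5000))/5.1962 = 0.0000.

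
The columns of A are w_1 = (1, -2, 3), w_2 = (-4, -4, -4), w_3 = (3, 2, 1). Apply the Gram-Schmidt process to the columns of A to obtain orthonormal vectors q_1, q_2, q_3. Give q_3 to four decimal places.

q_3 = (0.8111, -0.3244, -0.4867)

w_1 = (1, -2, 3); ‖w_1‖ = 3.7417, so q_1 = (0.2673, -0.5345, 0.8018).
q_1·w_2 = 0.2673·(-4) + (-0.5345)·(-4) + 0.8018·(-4) = -2.1381.
u_2 = w_2 + 2.1381·q_1 = (-3.4286, -5.1429, -2.2857).
‖u_2‖ = 6.5900, so q_2 = (-0.5203, -0.7804, -0.3468).
q_1·w_3 = 0.2673·3 + (-0.5345)·2 + 0.8018·1 = 0.5345; q_2·w_3 = (-0.5203)·3 + (-0.7804)·2 + (-0.3468)·1 = -3.4684.
u_3 = w_3 − 0.5345·q_1 + 3.4684·q_2 = (1.0526, -0.4211, -0.6316).
‖u_3‖ = 1.2978, so q_3 = (0.8111, -0.3244, -0.4867).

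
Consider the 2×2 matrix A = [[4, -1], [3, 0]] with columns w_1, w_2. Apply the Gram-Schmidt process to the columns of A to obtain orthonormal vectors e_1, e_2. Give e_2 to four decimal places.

e_2 = (-0.6000, 0.8000)

w_1 = (4, 3); ‖w_1‖ = 5.0000, so e_1 = (0.8000, 0.6000).
e_1·w_2 = 0.8000·(-1) + 0.6000·0 = -0.8000.
u_2 = w_2 + 0.8000·e_1 = (-0.3600, 0.4800).
‖u_2‖ = 0.6000, so e_2 = (-0.6000, 0.8000).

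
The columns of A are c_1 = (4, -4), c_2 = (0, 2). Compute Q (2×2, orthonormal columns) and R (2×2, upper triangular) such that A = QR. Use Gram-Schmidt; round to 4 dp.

Q = [[0.7071, 0.7071], [-0.7071, 0.7071]], R = [[5.6569, -1.4142], [0.0000, 1.4142]]

e_1 = c_1/‖c_1‖ = (4, -4)/5.6569 = (0.7071, -0.7071).
r_{12} = e_1·c_2 = -1.4142.
u_2 = c_2 + 1.4142·e_1 = (1.0000, 1.0000).
‖u_2‖ = 1.4142, so e_2 = (0.7071, 0.7071).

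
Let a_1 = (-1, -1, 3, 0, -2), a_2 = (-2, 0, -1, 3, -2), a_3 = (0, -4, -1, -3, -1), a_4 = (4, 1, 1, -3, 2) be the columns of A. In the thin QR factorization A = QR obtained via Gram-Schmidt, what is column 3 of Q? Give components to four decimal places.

q_3 = (-0.0988, -0.7618, -0.4515, -0.3809, -0.2469)

a_1 = (-1, -1, 3, 0, -2); ‖a_1‖ = 3.8730, so q_1 = (-0.2582, -0.2582, 0.7746, 0.0000, -0.5164).
q_1·a_2 = (-0.2582)·(-2) + (-0.2582)·0 + 0.7746·(-1) + 0.0000·3 + (-0.5164)·(-2) = 0.7746.
u_2 = a_2 − 0.7746·q_1 = (-1.8000, 0.2000, -1.6000, 3.0000, -1.6000).
‖u_2‖ = 4.1713, so q_2 = (-0.4315, 0.0479, -0.3836, 0.7192, -0.3836).
q_1·a_3 = (-0.2582)·0 + (-0.2582)·(-4) + 0.7746·(-1) + 0.0000·(-3) + (-0.5164)·(-1) = 0.7746; q_2·a_3 = (-0.4315)·0 + 0.0479·(-4) + (-0.3836)·(-1) + 0.7192·(-3) + (-0.3836)·(-1) = -1.5822.
u_3 = a_3 − 0.7746·q_1 + 1.5822·q_2 = (-0.4828, -3.7241, -2.2069, -1.8621, -1.2069).
‖u_3‖ = 4.8884, so q_3 = (-0.0988, -0.7618, -0.4515, -0.3809, -0.2469).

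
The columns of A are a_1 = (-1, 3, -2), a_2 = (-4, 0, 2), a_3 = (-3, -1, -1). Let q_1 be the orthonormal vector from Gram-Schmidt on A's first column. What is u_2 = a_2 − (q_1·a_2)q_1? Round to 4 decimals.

a_1 = (-1, 3, -2); ‖a_1‖ = 3.7417, so q_1 = (-0.2673, 0.8018, -0.5345).
q_1·a_2 = (-0.2673)·(-4) + 0.8018·0 + (-0.5345)·2 = 0.0000.
u_2 = a_2 + 0.0000·q_1 = (-4.0000, 0.0000, 2.0000).

u_2 = (-4.0000, 0.0000, 2.0000)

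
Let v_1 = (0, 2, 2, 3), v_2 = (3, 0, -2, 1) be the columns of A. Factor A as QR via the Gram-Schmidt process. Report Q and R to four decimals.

q_1 = v_1/‖v_1‖ = (0, 2, 2, 3)/4.1231 = (0.0000, 0.4851, 0.4851, 0.7276).
r_{12} = q_1·v_2 = -0.2425.
u_2 = v_2 + 0.2425·q_1 = (3.0000, 0.1176, -1.8824, 1.1765).
‖u_2‖ = 3.7338, so q_2 = (0.8035, 0.0315, -0.5041, 0.3151).

Q = [[0.0000, 0.8035], [0.4851, 0.0315], [0.4851, -0.5041], [0.7276, 0.3151]], R = [[4.1231, -0.2425], [0.0000, 3.7338]]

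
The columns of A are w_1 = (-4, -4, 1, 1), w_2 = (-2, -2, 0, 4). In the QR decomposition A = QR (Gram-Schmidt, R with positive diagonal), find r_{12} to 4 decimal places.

q_1 = w_1/‖w_1‖ = (-4, -4, 1, 1)/5.8310 = (-0.6860, -0.6860, 0.1715, 0.1715).
r_{12} = q_1·w_2 = 3.4300.

r_{12} = 3.4300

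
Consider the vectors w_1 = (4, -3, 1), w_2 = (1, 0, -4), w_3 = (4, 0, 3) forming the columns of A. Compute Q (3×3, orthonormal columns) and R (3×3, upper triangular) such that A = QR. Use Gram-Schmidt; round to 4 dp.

w_1 = (4, -3, 1); ‖w_1‖ = 5.0990, so q_1 = (0.7845, -0.5883, 0.1961).
q_1·w_2 = 0.7845·1 + (-0.5883)·0 + 0.1961·(-4) = 0.0000.
u_2 = w_2 + 0.0000·q_1 = (1.0000, 0.0000, -4.0000).
‖u_2‖ = 4.1231, so q_2 = (0.2425, 0.0000, -0.9701).
q_1·w_3 = 0.7845·4 + (-0.5883)·0 + 0.1961·3 = 3.7262; q_2·w_3 = 0.2425·4 + 0.0000·0 + (-0.9701)·3 = -1.9403.
u_3 = w_3 − 3.7262·q_1 + 1.9403·q_2 = (1.5475, 2.1923, 0.3869).
‖u_3‖ = 2.7112, so q_3 = (0.5708, 0.8086, 0.1427).

Q = [[0.7845, 0.2425, 0.5708], [-0.5883, 0.0000, 0.8086], [0.1961, -0.9701, 0.1427]], R = [[5.0990, 0.0000, 3.7262], [0.0000, 4.1231, -1.9403], [0.0000, 0.0000, 2.7112]]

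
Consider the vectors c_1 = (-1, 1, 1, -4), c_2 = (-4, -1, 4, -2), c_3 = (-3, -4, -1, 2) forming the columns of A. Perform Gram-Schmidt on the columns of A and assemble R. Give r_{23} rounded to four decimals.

c_1 = (-1, 1, 1, -4); ‖c_1‖ = 4.3589, so q_1 = (-0.2294, 0.2294, 0.2294, -0.9177).
q_1·c_2 = (-0.2294)·(-4) + 0.2294·(-1) + 0.2294·4 + (-0.9177)·(-2) = 3.4412.
u_2 = c_2 − 3.4412·q_1 = (-3.2105, -1.7895, 3.2105, 1.1579).
‖u_2‖ = 5.0158, so q_2 = (-0.6401, -0.3568, 0.6401, 0.2309).
r_{23} = q_2·c_3 = 3.1690.

r_{23} = 3.1690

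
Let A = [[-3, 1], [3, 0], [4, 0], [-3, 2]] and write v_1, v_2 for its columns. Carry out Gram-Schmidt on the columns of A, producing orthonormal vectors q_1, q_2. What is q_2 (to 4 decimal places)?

v_1 = (-3, 3, 4, -3); ‖v_1‖ = 6.5574, so q_1 = (-0.4575, 0.4575, 0.6100, -0.4575).
q_1·v_2 = (-0.4575)·1 + 0.4575·0 + 0.6100·0 + (-0.4575)·2 = -1.3725.
u_2 = v_2 + 1.3725·q_1 = (0.3721, 0.6279, 0.8372, 1.3721).
‖u_2‖ = 1.7653, so q_2 = (0.2108, 0.3557, 0.4743, 0.7773).

q_2 = (0.2108, 0.3557, 0.4743, 0.7773)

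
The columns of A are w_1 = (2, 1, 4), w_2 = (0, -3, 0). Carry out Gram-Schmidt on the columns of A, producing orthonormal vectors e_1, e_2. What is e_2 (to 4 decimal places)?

w_1 = (2, 1, 4); ‖w_1‖ = 4.5826, so e_1 = (0.4364, 0.2182, 0.8729).
e_1·w_2 = 0.4364·0 + 0.2182·(-3) + 0.8729·0 = -0.6547.
u_2 = w_2 + 0.6547·e_1 = (0.2857, -2.8571, 0.5714).
‖u_2‖ = 2.9277, so e_2 = (0.0976, -0.9759, 0.1952).

e_2 = (0.0976, -0.9759, 0.1952)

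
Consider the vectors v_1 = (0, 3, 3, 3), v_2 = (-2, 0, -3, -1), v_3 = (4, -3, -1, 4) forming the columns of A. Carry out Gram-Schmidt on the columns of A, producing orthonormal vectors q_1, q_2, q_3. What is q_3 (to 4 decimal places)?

q_3 = (0.3365, -0.2827, -0.4779, 0.7606)

v_1 = (0, 3, 3, 3); ‖v_1‖ = 5.1962, so q_1 = (0.0000, 0.5774, 0.5774, 0.5774).
q_1·v_2 = 0.0000·(-2) + 0.5774·0 + 0.5774·(-3) + 0.5774·(-1) = -2.3094.
u_2 = v_2 + 2.3094·q_1 = (-2.0000, 1.3333, -1.6667, 0.3333).
‖u_2‖ = 2.9439, so q_2 = (-0.6794, 0.4529, -0.5661, 0.1132).
q_1·v_3 = 0.0000·4 + 0.5774·(-3) + 0.5774·(-1) + 0.5774·4 = 0.0000; q_2·v_3 = (-0.6794)·4 + 0.4529·(-3) + (-0.5661)·(-1) + 0.1132·4 = -3.0571.
u_3 = v_3 + 0.0000·q_1 + 3.0571·q_2 = (1.9231, -1.6154, -2.7308, 4.3462).
‖u_3‖ = 5.7144, so q_3 = (0.3365, -0.2827, -0.4779, 0.7606).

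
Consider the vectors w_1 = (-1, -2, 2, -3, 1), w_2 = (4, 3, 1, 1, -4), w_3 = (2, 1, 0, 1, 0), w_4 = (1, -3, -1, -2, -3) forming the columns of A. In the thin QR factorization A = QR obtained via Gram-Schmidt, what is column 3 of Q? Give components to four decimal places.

e_3 = (0.6694, -0.0223, 0.1395, 0.1243, 0.7187)

w_1 = (-1, -2, 2, -3, 1); ‖w_1‖ = 4.3589, so e_1 = (-0.2294, -0.4588, 0.4588, -0.6882, 0.2294).
e_1·w_2 = (-0.2294)·4 + (-0.4588)·3 + 0.4588·1 + (-0.6882)·1 + 0.2294·(-4) = -3.4412.
u_2 = w_2 + 3.4412·e_1 = (3.2105, 1.4211, 2.5789, -1.3684, -3.2105).
‖u_2‖ = 5.5819, so e_2 = (0.5752, 0.2546, 0.4620, -0.2452, -0.5752).
e_1·w_3 = (-0.2294)·2 + (-0.4588)·1 + 0.4588·0 + (-0.6882)·1 + 0.2294·0 = -1.6059; e_2·w_3 = 0.5752·2 + 0.2546·1 + 0.4620·0 + (-0.2452)·1 + (-0.5752)·0 = 1.1598.
u_3 = w_3 + 1.6059·e_1 − 1.1598·e_2 = (0.9645, -0.0321, 0.2010, 0.1791, 1.0355).
‖u_3‖ = 1.4408, so e_3 = (0.6694, -0.0223, 0.1395, 0.1243, 0.7187).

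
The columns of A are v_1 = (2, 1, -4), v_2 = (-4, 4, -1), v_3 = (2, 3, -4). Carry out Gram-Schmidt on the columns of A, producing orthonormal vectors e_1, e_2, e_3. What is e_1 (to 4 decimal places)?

v_1 = (2, 1, -4); ‖v_1‖ = 4.5826, so e_1 = (0.4364, 0.2182, -0.8729).

e_1 = (0.4364, 0.2182, -0.8729)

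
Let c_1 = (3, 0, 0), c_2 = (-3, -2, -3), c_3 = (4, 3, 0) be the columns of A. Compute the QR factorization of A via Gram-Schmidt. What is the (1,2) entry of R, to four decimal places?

r_{12} = -3.0000

e_1 = c_1/‖c_1‖ = (3, 0, 0)/3.0000 = (1.0000, 0.0000, 0.0000).
r_{12} = e_1·c_2 = -3.0000.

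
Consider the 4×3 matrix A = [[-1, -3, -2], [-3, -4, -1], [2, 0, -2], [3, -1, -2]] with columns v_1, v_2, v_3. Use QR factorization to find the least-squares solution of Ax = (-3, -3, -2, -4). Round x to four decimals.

x = (-0.8440, 1.3160, 0.0760)

v_1 = (-1, -3, 2, 3); ‖v_1‖ = 4.7958, so q_1 = (-0.2085, -0.6255, 0.4170, 0.6255).
q_1·v_2 = (-0.2085)·(-3) + (-0.6255)·(-4) + 0.4170·0 + 0.6255·(-1) = 2.5022.
u_2 = v_2 − 2.5022·q_1 = (-2.4783, -2.4348, -1.0435, -2.5652).
‖u_2‖ = 4.4429, so q_2 = (-0.5578, -0.5480, -0.2349, -0.5774).
q_1·v_3 = (-0.2085)·(-2) + (-0.6255)·(-1) + 0.4170·(-2) + 0.6255·(-2) = -1.0426; q_2·v_3 = (-0.5578)·(-2) + (-0.5480)·(-1) + (-0.2349)·(-2) + (-0.5774)·(-2) = 3.2881.
u_3 = v_3 + 1.0426·q_1 − 3.2881·q_2 = (-0.3833, 0.1498, -0.7930, 0.5507).
‖u_3‖ = 1.0494, so q_3 = (-0.3652, 0.1427, -0.7556, 0.5247).
Qᵀb = (-0.8341, 6.0967, 0.0798).
Back-substitute: x_3 = 0.0798/1.0494 = 0.0760.
x_2 = (6.0967 − 3.2881·0.0760)/4.4429 = 1.3160.
x_1 = (-0.8341 − 2.5022·1.3160 + 1.0426·0.0760)/4.7958 = -0.8440.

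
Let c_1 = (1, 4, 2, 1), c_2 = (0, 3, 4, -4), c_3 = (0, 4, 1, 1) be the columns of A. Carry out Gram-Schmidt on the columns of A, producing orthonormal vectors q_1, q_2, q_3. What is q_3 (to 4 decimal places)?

c_1 = (1, 4, 2, 1); ‖c_1‖ = 4.6904, so q_1 = (0.2132, 0.8528, 0.4264, 0.2132).
q_1·c_2 = 0.2132·0 + 0.8528·3 + 0.4264·4 + 0.2132·(-4) = 3.4112.
u_2 = c_2 − 3.4112·q_1 = (-0.7273, 0.0909, 2.5455, -4.7273).
‖u_2‖ = 5.4188, so q_2 = (-0.1342, 0.0168, 0.4697, -0.8724).
q_1·c_3 = 0.2132·0 + 0.8528·4 + 0.4264·1 + 0.2132·1 = 4.0508; q_2·c_3 = (-0.1342)·0 + 0.0168·4 + 0.4697·1 + (-0.8724)·1 = -0.3355.
u_3 = c_3 − 4.0508·q_1 + 0.3355·q_2 = (-0.9087, 0.5511, -0.5697, -0.1563).
‖u_3‖ = 1.2159, so q_3 = (-0.7473, 0.4532, -0.4685, -0.1286).

q_3 = (-0.7473, 0.4532, -0.4685, -0.1286)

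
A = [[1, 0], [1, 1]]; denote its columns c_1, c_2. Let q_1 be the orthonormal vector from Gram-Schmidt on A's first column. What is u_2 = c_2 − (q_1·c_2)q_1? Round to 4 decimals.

u_2 = (-0.5000, 0.5000)

c_1 = (1, 1); ‖c_1‖ = 1.4142, so q_1 = (0.7071, 0.7071).
q_1·c_2 = 0.7071·0 + 0.7071·1 = 0.7071.
u_2 = c_2 − 0.7071·q_1 = (-0.5000, 0.5000).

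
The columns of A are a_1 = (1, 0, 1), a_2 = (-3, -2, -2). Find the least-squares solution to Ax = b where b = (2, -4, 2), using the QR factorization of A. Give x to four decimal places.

a_1 = (1, 0, 1); ‖a_1‖ = 1.4142, so q_1 = (0.7071, 0.0000, 0.7071).
q_1·a_2 = 0.7071·(-3) + 0.0000·(-2) + 0.7071·(-2) = -3.5355.
u_2 = a_2 + 3.5355·q_1 = (-0.5000, -2.0000, 0.5000).
‖u_2‖ = 2.1213, so q_2 = (-0.2357, -0.9428, 0.2357).
Qᵀb = (2.8284, 3.7712).
Back-substitute: x_2 = 3.7712/2.1213 = 1.7778.
x_1 = (2.8284 + 3.5355·1.7778)/1.4142 = 6.4444.

x = (6.4444, 1.7778)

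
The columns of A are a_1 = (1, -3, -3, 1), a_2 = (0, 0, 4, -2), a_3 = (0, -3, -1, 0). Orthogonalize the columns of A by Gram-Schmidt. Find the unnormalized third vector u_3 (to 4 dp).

u_3 = (-0.9020, -0.2941, -0.0196, -0.0392)

a_1 = (1, -3, -3, 1); ‖a_1‖ = 4.4721, so q_1 = (0.2236, -0.6708, -0.6708, 0.2236).
q_1·a_2 = 0.2236·0 + (-0.6708)·0 + (-0.6708)·4 + 0.2236·(-2) = -3.1305.
u_2 = a_2 + 3.1305·q_1 = (0.7000, -2.1000, 1.9000, -1.3000).
‖u_2‖ = 3.1937, so q_2 = (0.2192, -0.6575, 0.5949, -0.4070).
q_1·a_3 = 0.2236·0 + (-0.6708)·(-3) + (-0.6708)·(-1) + 0.2236·0 = 2.6833; q_2·a_3 = 0.2192·0 + (-0.6575)·(-3) + 0.5949·(-1) + (-0.4070)·0 = 1.3777.
u_3 = a_3 − 2.6833·q_1 − 1.3777·q_2 = (-0.9020, -0.2941, -0.0196, -0.0392).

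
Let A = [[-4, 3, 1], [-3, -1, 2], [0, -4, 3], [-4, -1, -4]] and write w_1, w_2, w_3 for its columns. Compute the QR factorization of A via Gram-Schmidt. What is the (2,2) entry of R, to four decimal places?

r_{22} = 5.1371

e_1 = w_1/‖w_1‖ = (-4, -3, 0, -4)/6.4031 = (-0.6247, -0.4685, 0.0000, -0.6247).
r_{12} = e_1·w_2 = -0.7809.
u_2 = w_2 + 0.7809·e_1 = (2.5122, -1.3659, -4.0000, -1.4878).
r_{22} = ‖u_2‖ = 5.1371.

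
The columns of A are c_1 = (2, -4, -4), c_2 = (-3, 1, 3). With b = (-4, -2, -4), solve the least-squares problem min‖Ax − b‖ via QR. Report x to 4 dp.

c_1 = (2, -4, -4); ‖c_1‖ = 6.0000, so q_1 = (0.3333, -0.6667, -0.6667).
q_1·c_2 = 0.3333·(-3) + (-0.6667)·1 + (-0.6667)·3 = -3.6667.
u_2 = c_2 + 3.6667·q_1 = (-1.7778, -1.4444, 0.5556).
‖u_2‖ = 2.3570, so q_2 = (-0.7542, -0.6128, 0.2357).
Qᵀb = (2.6667, 3.2998).
Back-substitute: x_2 = 3.2998/2.3570 = 1.4000.
x_1 = (2.6667 + 3.6667·1.4000)/6.0000 = 1.3000.

x = (1.3000, 1.4000)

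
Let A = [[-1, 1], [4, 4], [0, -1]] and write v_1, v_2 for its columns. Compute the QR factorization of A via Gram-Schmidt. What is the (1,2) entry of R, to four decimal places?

r_{12} = 3.6380

v_1 = (-1, 4, 0); ‖v_1‖ = 4.1231, so e_1 = (-0.2425, 0.9701, 0.0000).
r_{12} = e_1·v_2 = 3.6380.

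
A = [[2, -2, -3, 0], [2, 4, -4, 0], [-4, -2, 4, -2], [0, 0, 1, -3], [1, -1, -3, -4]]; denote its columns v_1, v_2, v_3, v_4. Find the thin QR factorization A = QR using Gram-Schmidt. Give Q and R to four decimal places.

Q = [[0.4000, -0.6414, -0.1572, 0.2063], [0.4000, 0.6949, -0.4717, -0.0379], [-0.8000, -0.0535, -0.4717, -0.0379], [0.0000, 0.0000, 0.3669, -0.8462], [0.2000, -0.3207, -0.6290, -0.4884]], R = [[5.0000, 2.2000, -6.6000, 0.8000], [0.0000, 4.4900, -0.1069, 1.3898], [0.0000, 0.0000, 2.7255, 2.3586], [0.0000, 0.0000, 0.0000, 4.5679]]

v_1 = (2, 2, -4, 0, 1); ‖v_1‖ = 5.0000, so e_1 = (0.4000, 0.4000, -0.8000, 0.0000, 0.2000).
e_1·v_2 = 0.4000·(-2) + 0.4000·4 + (-0.8000)·(-2) + 0.0000·0 + 0.2000·(-1) = 2.2000.
u_2 = v_2 − 2.2000·e_1 = (-2.8800, 3.1200, -0.2400, 0.0000, -1.4400).
‖u_2‖ = 4.4900, so e_2 = (-0.6414, 0.6949, -0.0535, 0.0000, -0.3207).
e_1·v_3 = 0.4000·(-3) + 0.4000·(-4) + (-0.8000)·4 + 0.0000·1 + 0.2000·(-3) = -6.6000; e_2·v_3 = (-0.6414)·(-3) + 0.6949·(-4) + (-0.0535)·4 + 0.0000·1 + (-0.3207)·(-3) = -0.1069.
u_3 = v_3 + 6.6000·e_1 + 0.1069·e_2 = (-0.4286, -1.2857, -1.2857, 1.0000, -1.7143).
‖u_3‖ = 2.7255, so e_3 = (-0.1572, -0.4717, -0.4717, 0.3669, -0.6290).
e_1·v_4 = 0.4000·0 + 0.4000·0 + (-0.8000)·(-2) + 0.0000·(-3) + 0.2000·(-4) = 0.8000; e_2·v_4 = (-0.6414)·0 + 0.6949·0 + (-0.0535)·(-2) + 0.0000·(-3) + (-0.3207)·(-4) = 1.3898; e_3·v_4 = (-0.1572)·0 + (-0.4717)·0 + (-0.4717)·(-2) + 0.3669·(-3) + (-0.6290)·(-4) = 2.3586.
u_4 = v_4 − 0.8000·e_1 − 1.3898·e_2 − 2.3586·e_3 = (0.9423, -0.1731, -0.1731, -3.8654, -2.2308).
‖u_4‖ = 4.5679, so e_4 = (0.2063, -0.0379, -0.0379, -0.8462, -0.4884).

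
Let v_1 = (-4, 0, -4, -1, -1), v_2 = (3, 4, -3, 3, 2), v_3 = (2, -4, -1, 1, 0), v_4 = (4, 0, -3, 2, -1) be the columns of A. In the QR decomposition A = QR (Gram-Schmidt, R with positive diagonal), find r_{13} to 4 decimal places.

r_{13} = -0.8575

v_1 = (-4, 0, -4, -1, -1); ‖v_1‖ = 5.8310, so q_1 = (-0.6860, 0.0000, -0.6860, -0.1715, -0.1715).
r_{13} = q_1·v_3 = -0.8575.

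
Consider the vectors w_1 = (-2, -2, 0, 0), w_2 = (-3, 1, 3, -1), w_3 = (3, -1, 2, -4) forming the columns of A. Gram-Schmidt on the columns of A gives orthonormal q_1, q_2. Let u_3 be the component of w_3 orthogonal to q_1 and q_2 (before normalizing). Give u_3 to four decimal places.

u_3 = (2.2222, -2.2222, 1.6667, -3.8889)

q_1 = w_1/‖w_1‖ = (-2, -2, 0, 0)/2.8284 = (-0.7071, -0.7071, 0.0000, 0.0000).
r_{12} = q_1·w_2 = 1.4142.
u_2 = w_2 − 1.4142·q_1 = (-2.0000, 2.0000, 3.0000, -1.0000).
‖u_2‖ = 4.2426, so q_2 = (-0.4714, 0.4714, 0.7071, -0.2357).
r_{13} = q_1·w_3 = -1.4142; r_{23} = q_2·w_3 = 0.4714.
u_3 = w_3 + 1.4142·q_1 − 0.4714·q_2 = (2.2222, -2.2222, 1.6667, -3.8889).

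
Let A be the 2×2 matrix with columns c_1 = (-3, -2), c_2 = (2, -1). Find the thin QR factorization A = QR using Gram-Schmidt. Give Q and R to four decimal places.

e_1 = c_1/‖c_1‖ = (-3, -2)/3.6056 = (-0.8321, -0.5547).
r_{12} = e_1·c_2 = -1.1094.
u_2 = c_2 + 1.1094·e_1 = (1.0769, -1.6154).
‖u_2‖ = 1.9415, so e_2 = (0.5547, -0.8321).

Q = [[-0.8321, 0.5547], [-0.5547, -0.8321]], R = [[3.6056, -1.1094], [0.0000, 1.9415]]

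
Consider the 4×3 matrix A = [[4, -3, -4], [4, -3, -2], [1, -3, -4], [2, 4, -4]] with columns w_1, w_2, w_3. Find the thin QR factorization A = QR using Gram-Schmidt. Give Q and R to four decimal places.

w_1 = (4, 4, 1, 2); ‖w_1‖ = 6.0828, so q_1 = (0.6576, 0.6576, 0.1644, 0.3288).
q_1·w_2 = 0.6576·(-3) + 0.6576·(-3) + 0.1644·(-3) + 0.3288·4 = -3.1236.
u_2 = w_2 + 3.1236·q_1 = (-0.9459, -0.9459, -2.4865, 5.0270).
‖u_2‖ = 5.7657, so q_2 = (-0.1641, -0.1641, -0.4313, 0.8719).
q_1·w_3 = 0.6576·(-4) + 0.6576·(-2) + 0.1644·(-4) + 0.3288·(-4) = -5.9184; q_2·w_3 = (-0.1641)·(-4) + (-0.1641)·(-2) + (-0.4313)·(-4) + 0.8719·(-4) = -0.7781.
u_3 = w_3 + 5.9184·q_1 + 0.7781·q_2 = (-0.2358, 1.7642, -3.3626, -1.3756).
‖u_3‖ = 4.0457, so q_3 = (-0.0583, 0.4361, -0.8312, -0.3400).

Q = [[0.6576, -0.1641, -0.0583], [0.6576, -0.1641, 0.4361], [0.1644, -0.4313, -0.8312], [0.3288, 0.8719, -0.3400]], R = [[6.0828, -3.1236, -5.9184], [0.0000, 5.7657, -0.7781], [0.0000, 0.0000, 4.0457]]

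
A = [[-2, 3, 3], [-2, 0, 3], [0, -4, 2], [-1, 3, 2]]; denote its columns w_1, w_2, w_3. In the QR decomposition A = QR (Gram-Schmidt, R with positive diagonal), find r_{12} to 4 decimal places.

r_{12} = -3.0000

w_1 = (-2, -2, 0, -1); ‖w_1‖ = 3.0000, so q_1 = (-0.6667, -0.6667, 0.0000, -0.3333).
r_{12} = q_1·w_2 = -3.0000.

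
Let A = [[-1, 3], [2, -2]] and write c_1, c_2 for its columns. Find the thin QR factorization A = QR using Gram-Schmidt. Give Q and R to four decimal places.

Q = [[-0.4472, 0.8944], [0.8944, 0.4472]], R = [[2.2361, -3.1305], [0.0000, 1.7889]]

c_1 = (-1, 2); ‖c_1‖ = 2.2361, so q_1 = (-0.4472, 0.8944).
q_1·c_2 = (-0.4472)·3 + 0.8944·(-2) = -3.1305.
u_2 = c_2 + 3.1305·q_1 = (1.6000, 0.8000).
‖u_2‖ = 1.7889, so q_2 = (0.8944, 0.4472).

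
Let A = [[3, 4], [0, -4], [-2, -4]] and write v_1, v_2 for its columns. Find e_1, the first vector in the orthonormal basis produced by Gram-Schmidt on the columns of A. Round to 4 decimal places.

v_1 = (3, 0, -2); ‖v_1‖ = 3.6056, so e_1 = (0.8321, 0.0000, -0.5547).

e_1 = (0.8321, 0.0000, -0.5547)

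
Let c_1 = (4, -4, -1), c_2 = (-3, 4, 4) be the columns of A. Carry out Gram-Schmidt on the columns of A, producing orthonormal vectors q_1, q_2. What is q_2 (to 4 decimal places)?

c_1 = (4, -4, -1); ‖c_1‖ = 5.7446, so q_1 = (0.6963, -0.6963, -0.1741).
q_1·c_2 = 0.6963·(-3) + (-0.6963)·4 + (-0.1741)·4 = -5.5705.
u_2 = c_2 + 5.5705·q_1 = (0.8788, 0.1212, 3.0303).
‖u_2‖ = 3.1575, so q_2 = (0.2783, 0.0384, 0.9597).

q_2 = (0.2783, 0.0384, 0.9597)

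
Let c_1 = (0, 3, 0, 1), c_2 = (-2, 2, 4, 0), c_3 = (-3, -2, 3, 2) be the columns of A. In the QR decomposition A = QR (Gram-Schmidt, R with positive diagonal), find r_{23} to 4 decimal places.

r_{23} = 3.6310

c_1 = (0, 3, 0, 1); ‖c_1‖ = 3.1623, so e_1 = (0.0000, 0.9487, 0.0000, 0.3162).
e_1·c_2 = 0.0000·(-2) + 0.9487·2 + 0.0000·4 + 0.3162·0 = 1.8974.
u_2 = c_2 − 1.8974·e_1 = (-2.0000, 0.2000, 4.0000, -0.6000).
‖u_2‖ = 4.5166, so e_2 = (-0.4428, 0.0443, 0.8856, -0.1328).
r_{23} = e_2·c_3 = 3.6310.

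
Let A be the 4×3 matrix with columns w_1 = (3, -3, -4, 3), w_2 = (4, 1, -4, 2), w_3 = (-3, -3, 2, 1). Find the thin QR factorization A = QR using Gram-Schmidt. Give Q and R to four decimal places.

Q = [[0.4575, 0.4800, -0.3536], [-0.4575, 0.8263, 0.3059], [-0.6100, -0.2916, 0.1577], [0.4575, -0.0425, 0.8698]], R = [[6.5574, 4.7275, -0.7625], [0.0000, 3.8277, -4.5446], [0.0000, 0.0000, 1.3286]]

w_1 = (3, -3, -4, 3); ‖w_1‖ = 6.5574, so q_1 = (0.4575, -0.4575, -0.6100, 0.4575).
q_1·w_2 = 0.4575·4 + (-0.4575)·1 + (-0.6100)·(-4) + 0.4575·2 = 4.7275.
u_2 = w_2 − 4.7275·q_1 = (1.8372, 3.1628, -1.1163, -0.1628).
‖u_2‖ = 3.8277, so q_2 = (0.4800, 0.8263, -0.2916, -0.0425).
q_1·w_3 = 0.4575·(-3) + (-0.4575)·(-3) + (-0.6100)·2 + 0.4575·1 = -0.7625; q_2·w_3 = 0.4800·(-3) + 0.8263·(-3) + (-0.2916)·2 + (-0.0425)·1 = -4.5446.
u_3 = w_3 + 0.7625·q_1 + 4.5446·q_2 = (-0.4698, 0.4063, 0.2095, 1.1556).
‖u_3‖ = 1.3286, so q_3 = (-0.3536, 0.3059, 0.1577, 0.8698).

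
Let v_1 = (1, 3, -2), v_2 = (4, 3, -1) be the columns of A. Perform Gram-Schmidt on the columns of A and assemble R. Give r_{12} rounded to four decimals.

r_{12} = 4.0089

v_1 = (1, 3, -2); ‖v_1‖ = 3.7417, so e_1 = (0.2673, 0.8018, -0.5345).
r_{12} = e_1·v_2 = 4.0089.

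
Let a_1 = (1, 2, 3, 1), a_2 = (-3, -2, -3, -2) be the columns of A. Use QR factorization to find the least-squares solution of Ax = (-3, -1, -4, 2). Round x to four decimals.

x = (-0.7273, 0.2273)

q_1 = a_1/‖a_1‖ = (1, 2, 3, 1)/3.8730 = (0.2582, 0.5164, 0.7746, 0.2582).
r_{12} = q_1·a_2 = -4.6476.
u_2 = a_2 + 4.6476·q_1 = (-1.8000, 0.4000, 0.6000, -0.8000).
‖u_2‖ = 2.0976, so q_2 = (-0.8581, 0.1907, 0.2860, -0.3814).
Qᵀb = (-3.8730, 0.4767).
Back-substitute: x_2 = 0.4767/2.0976 = 0.2273.
x_1 = (-3.8730 + 4.6476·0.2273)/3.8730 = -0.7273.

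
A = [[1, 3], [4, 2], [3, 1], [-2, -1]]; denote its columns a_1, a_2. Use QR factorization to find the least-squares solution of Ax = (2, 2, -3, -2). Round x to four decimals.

e_1 = a_1/‖a_1‖ = (1, 4, 3, -2)/5.4772 = (0.1826, 0.7303, 0.5477, -0.3651).
r_{12} = e_1·a_2 = 2.9212.
u_2 = a_2 − 2.9212·e_1 = (2.4667, -0.1333, -0.6000, 0.0667).
‖u_2‖ = 2.5430, so e_2 = (0.9700, -0.0524, -0.2359, 0.0262).
Qᵀb = (0.9129, 2.4905).
Back-substitute: x_2 = 2.4905/2.5430 = 0.9794.
x_1 = (0.9129 − 2.9212·0.9794)/5.4772 = -0.3557.

x = (-0.3557, 0.9794)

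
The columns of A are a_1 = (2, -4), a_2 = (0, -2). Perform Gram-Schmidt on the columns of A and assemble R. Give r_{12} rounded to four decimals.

a_1 = (2, -4); ‖a_1‖ = 4.4721, so q_1 = (0.4472, -0.8944).
r_{12} = q_1·a_2 = 1.7889.

r_{12} = 1.7889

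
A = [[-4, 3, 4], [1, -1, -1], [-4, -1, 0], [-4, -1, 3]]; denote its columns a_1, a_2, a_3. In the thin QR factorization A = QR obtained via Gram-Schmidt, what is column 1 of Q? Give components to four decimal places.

q_1 = (-0.5714, 0.1429, -0.5714, -0.5714)

q_1 = a_1/‖a_1‖ = (-4, 1, -4, -4)/7.0000 = (-0.5714, 0.1429, -0.5714, -0.5714).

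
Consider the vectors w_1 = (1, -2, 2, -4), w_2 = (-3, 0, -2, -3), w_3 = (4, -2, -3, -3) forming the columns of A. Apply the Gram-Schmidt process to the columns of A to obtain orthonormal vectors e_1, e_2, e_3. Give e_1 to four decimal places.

e_1 = (0.2000, -0.4000, 0.4000, -0.8000)

e_1 = w_1/‖w_1‖ = (1, -2, 2, -4)/5.0000 = (0.2000, -0.4000, 0.4000, -0.8000).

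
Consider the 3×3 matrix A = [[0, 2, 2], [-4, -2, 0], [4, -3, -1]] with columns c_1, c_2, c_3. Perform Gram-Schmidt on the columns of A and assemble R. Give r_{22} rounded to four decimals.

r_{22} = 4.0620

c_1 = (0, -4, 4); ‖c_1‖ = 5.6569, so q_1 = (0.0000, -0.7071, 0.7071).
q_1·c_2 = 0.0000·2 + (-0.7071)·(-2) + 0.7071·(-3) = -0.7071.
u_2 = c_2 + 0.7071·q_1 = (2.0000, -2.5000, -2.5000).
r_{22} = ‖u_2‖ = 4.0620.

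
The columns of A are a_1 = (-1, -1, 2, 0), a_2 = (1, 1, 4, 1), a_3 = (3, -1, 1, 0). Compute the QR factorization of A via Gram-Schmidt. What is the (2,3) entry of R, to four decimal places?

e_1 = a_1/‖a_1‖ = (-1, -1, 2, 0)/2.4495 = (-0.4082, -0.4082, 0.8165, 0.0000).
r_{12} = e_1·a_2 = 2.4495.
u_2 = a_2 − 2.4495·e_1 = (2.0000, 2.0000, 2.0000, 1.0000).
‖u_2‖ = 3.6056, so e_2 = (0.5547, 0.5547, 0.5547, 0.2774).
r_{23} = e_2·a_3 = 1.6641.

r_{23} = 1.6641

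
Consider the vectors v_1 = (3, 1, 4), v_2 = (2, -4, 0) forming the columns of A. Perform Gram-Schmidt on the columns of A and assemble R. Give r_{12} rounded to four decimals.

v_1 = (3, 1, 4); ‖v_1‖ = 5.0990, so e_1 = (0.5883, 0.1961, 0.7845).
r_{12} = e_1·v_2 = 0.3922.

r_{12} = 0.3922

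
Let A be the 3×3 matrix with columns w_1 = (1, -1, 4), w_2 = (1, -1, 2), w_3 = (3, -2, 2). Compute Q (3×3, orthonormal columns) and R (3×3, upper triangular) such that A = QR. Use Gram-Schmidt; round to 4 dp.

Q = [[0.2357, 0.6667, 0.7071], [-0.2357, -0.6667, 0.7071], [0.9428, -0.3333, 0.0000]], R = [[4.2426, 2.3570, 3.0641], [0.0000, 0.6667, 2.6667], [0.0000, 0.0000, 0.7071]]

q_1 = w_1/‖w_1‖ = (1, -1, 4)/4.2426 = (0.2357, -0.2357, 0.9428).
r_{12} = q_1·w_2 = 2.3570.
u_2 = w_2 − 2.3570·q_1 = (0.4444, -0.4444, -0.2222).
‖u_2‖ = 0.6667, so q_2 = (0.6667, -0.6667, -0.3333).
r_{13} = q_1·w_3 = 3.0641; r_{23} = q_2·w_3 = 2.6667.
u_3 = w_3 − 3.0641·q_1 − 2.6667·q_2 = (0.5000, 0.5000, 0.0000).
‖u_3‖ = 0.7071, so q_3 = (0.7071, 0.7071, 0.0000).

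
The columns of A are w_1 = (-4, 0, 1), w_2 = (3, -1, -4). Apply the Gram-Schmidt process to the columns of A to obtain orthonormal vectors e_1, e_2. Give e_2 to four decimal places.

e_2 = (-0.2312, -0.3023, -0.9247)

w_1 = (-4, 0, 1); ‖w_1‖ = 4.1231, so e_1 = (-0.9701, 0.0000, 0.2425).
e_1·w_2 = (-0.9701)·3 + 0.0000·(-1) + 0.2425·(-4) = -3.8806.
u_2 = w_2 + 3.8806·e_1 = (-0.7647, -1.0000, -3.0588).
‖u_2‖ = 3.3077, so e_2 = (-0.2312, -0.3023, -0.9247).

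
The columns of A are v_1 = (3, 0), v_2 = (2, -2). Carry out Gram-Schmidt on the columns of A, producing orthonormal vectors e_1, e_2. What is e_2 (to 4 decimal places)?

v_1 = (3, 0); ‖v_1‖ = 3.0000, so e_1 = (1.0000, 0.0000).
e_1·v_2 = 1.0000·2 + 0.0000·(-2) = 2.0000.
u_2 = v_2 − 2.0000·e_1 = (0.0000, -2.0000).
‖u_2‖ = 2.0000, so e_2 = (0.0000, -1.0000).

e_2 = (0.0000, -1.0000)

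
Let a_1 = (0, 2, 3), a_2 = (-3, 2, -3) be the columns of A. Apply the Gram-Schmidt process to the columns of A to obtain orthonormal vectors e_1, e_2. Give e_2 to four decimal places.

a_1 = (0, 2, 3); ‖a_1‖ = 3.6056, so e_1 = (0.0000, 0.5547, 0.8321).
e_1·a_2 = 0.0000·(-3) + 0.5547·2 + 0.8321·(-3) = -1.3868.
u_2 = a_2 + 1.3868·e_1 = (-3.0000, 2.7692, -1.8462).
‖u_2‖ = 4.4807, so e_2 = (-0.6695, 0.6180, -0.4120).

e_2 = (-0.6695, 0.6180, -0.4120)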